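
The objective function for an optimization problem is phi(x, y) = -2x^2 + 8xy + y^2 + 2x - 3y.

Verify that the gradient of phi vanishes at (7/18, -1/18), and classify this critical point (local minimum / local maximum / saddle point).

∇phi = (-4x + 8y + 2, 8x + 2y - 3); substituting (7/18, -1/18) gives ∇phi = (0, 0), so (7/18, -1/18) is indeed a critical point.
The Hessian of phi is constant: H = [[-4, 8], [8, 2]].
det(H) = (-4)·2 − 8² = -72.
Since det(H) < 0, H is indefinite and the critical point is a saddle point.

saddle point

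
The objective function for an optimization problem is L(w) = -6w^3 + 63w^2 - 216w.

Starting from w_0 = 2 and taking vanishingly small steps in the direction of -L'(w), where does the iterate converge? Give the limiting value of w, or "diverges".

3

L'(w) = -18(w - 4)(w - 3), so L'(2) = -36.
Gradient descent moves in the -L' direction, i.e. w is increasing.
The nearest critical point in that direction is w = 3, where L'' = 18 > 0 (a local minimum). The iterate converges there.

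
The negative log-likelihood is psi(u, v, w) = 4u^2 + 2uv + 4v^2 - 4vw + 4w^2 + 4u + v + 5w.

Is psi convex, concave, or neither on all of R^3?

convex

psi is quadratic, so its Hessian is the constant matrix H = [[8, 2, 0], [2, 8, -4], [0, -4, 8]].
Leading principal minors: 8, 60, 352.
All positive ⇒ H ≻ 0 ⇒ convex.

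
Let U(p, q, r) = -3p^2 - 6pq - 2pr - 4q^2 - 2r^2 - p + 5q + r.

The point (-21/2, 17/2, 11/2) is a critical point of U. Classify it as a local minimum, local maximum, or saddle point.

The Hessian is constant: H = [[-6, -6, -2], [-6, -8, 0], [-2, 0, -4]].
Leading principal minors: Δ₁ = -6, Δ₂ = 12, Δ₃ = -16.
The minors alternate sign starting negative (−, +, −), so H is negative definite: a local maximum.

local maximum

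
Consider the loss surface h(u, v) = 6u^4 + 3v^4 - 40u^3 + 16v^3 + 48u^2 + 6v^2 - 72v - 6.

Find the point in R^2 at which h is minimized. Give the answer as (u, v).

h(u,v) separates as P(u) + Q(v) − 6, so its minimum is min P + min Q − 6.
P'(u) = 24u(u - 4)(u - 1) vanishes at u ∈ {0, 1, 4}; Q'(v) = 12(v - 1)(v + 2)(v + 3) vanishes at v ∈ {-3, -2, 1}.
Local minima of P (where P''>0): P(0)=0, P(4)=-256. Local minima of Q: Q(-3)=81, Q(1)=-47.
So the global minimum of h is P(4) + Q(1) − 6 = -256 − 47 − 6 = -309, attained at (4, 1).

(4, 1)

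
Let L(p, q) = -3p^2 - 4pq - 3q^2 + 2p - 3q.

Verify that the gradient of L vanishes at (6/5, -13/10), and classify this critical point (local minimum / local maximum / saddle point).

local maximum

∇L = (-6p - 4q + 2, -4p - 6q - 3); substituting (6/5, -13/10) gives ∇L = (0, 0), so (6/5, -13/10) is indeed a critical point.
The Hessian of L is constant: H = [[-6, -4], [-4, -6]].
det(H) = (-6)·(-6) − (-4)² = 20.
det(H) > 0 and tr(H) = -12 < 0, so H is negative definite and the point is a local maximum.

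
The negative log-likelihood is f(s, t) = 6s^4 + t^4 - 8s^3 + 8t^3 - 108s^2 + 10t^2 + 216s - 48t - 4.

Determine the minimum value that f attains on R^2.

-951

f(s,t) separates as P(s) + Q(t) − 4, so its minimum is min P + min Q − 4.
P'(s) = 24(s - 3)(s - 1)(s + 3) vanishes at s ∈ {-3, 1, 3}; Q'(t) = 4(t - 1)(t + 3)(t + 4) vanishes at t ∈ {-4, -3, 1}.
Local minima of P (where P''>0): P(-3)=-918, P(3)=-54. Local minima of Q: Q(-4)=96, Q(1)=-29.
So the global minimum of f is P(-3) + Q(1) − 4 = -918 − 29 − 4 = -951, attained at (-3, 1).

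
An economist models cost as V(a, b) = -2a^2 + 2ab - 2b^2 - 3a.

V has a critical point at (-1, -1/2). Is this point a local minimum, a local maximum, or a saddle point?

The Hessian of V is constant: H = [[-4, 2], [2, -4]].
det(H) = (-4)·(-4) − 2² = 12.
det(H) > 0 and tr(H) = -8 < 0, so H is negative definite and the point is a local maximum.

local maximum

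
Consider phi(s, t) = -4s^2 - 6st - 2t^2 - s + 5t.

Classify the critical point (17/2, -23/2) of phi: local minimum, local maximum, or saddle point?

saddle point

The Hessian of phi is constant: H = [[-8, -6], [-6, -4]].
det(H) = (-8)·(-4) − (-6)² = -4.
Since det(H) < 0, H is indefinite and the critical point is a saddle point.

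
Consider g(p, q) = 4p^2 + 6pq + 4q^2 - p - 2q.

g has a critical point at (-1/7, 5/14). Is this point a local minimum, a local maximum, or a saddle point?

The Hessian of g is constant: H = [[8, 6], [6, 8]].
det(H) = 8·8 − 6² = 28.
det(H) > 0 and tr(H) = 16 > 0, so H is positive definite and the point is a local minimum.

local minimum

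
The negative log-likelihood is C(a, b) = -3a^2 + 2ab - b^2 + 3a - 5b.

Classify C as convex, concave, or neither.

concave

C is quadratic, so its Hessian is the constant matrix H = [[-6, 2], [2, -2]].
det(H) = 8, tr(H) = -8.
det(H) > 0 and tr(H) < 0, so H is negative definite everywhere: concave.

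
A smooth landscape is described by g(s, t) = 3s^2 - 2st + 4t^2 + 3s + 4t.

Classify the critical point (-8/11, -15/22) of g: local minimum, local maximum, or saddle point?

local minimum

The Hessian of g is constant: H = [[6, -2], [-2, 8]].
det(H) = 6·8 − (-2)² = 44.
det(H) > 0 and tr(H) = 14 > 0, so H is positive definite and the point is a local minimum.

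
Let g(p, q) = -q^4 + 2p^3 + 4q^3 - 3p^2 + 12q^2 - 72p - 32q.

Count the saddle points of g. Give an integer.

3

g separates as a function of p plus a function of q, so ∇g=0 decouples.
∂g/∂p = 6(p - 4)(p + 3) = 0 at p ∈ {-3, 4}; ∂g/∂q = -4(q - 4)(q - 1)(q + 2) = 0 at q ∈ {-2, 1, 4}.
The Hessian is diagonal: diag(g_pp, g_qq). Second derivatives: g_pp(-3)=-42, g_pp(4)=42; g_qq(-2)=-72, g_qq(1)=36, g_qq(4)=-72.
Saddle points occur where the two diagonal entries have opposite signs: (-3, 1), (4, -2), (4, 4). Count: 3.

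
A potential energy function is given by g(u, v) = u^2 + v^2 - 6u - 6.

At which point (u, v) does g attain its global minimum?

(3, 0)

g(u,v) separates as P(u) + Q(v) − 6, so its minimum is min P + min Q − 6.
P'(u) = 2u - 6 vanishes at u ∈ {3}; Q'(v) = 2v vanishes at v ∈ {0}.
Local minima of P (where P''>0): P(3)=-9. Local minima of Q: Q(0)=0.
So the global minimum of g is P(3) + Q(0) − 6 = -9 + 0 − 6 = -15, attained at (3, 0).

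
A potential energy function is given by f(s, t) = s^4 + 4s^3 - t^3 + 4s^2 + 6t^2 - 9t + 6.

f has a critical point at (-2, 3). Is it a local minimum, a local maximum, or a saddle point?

saddle point

The mixed partial ∂²f/∂s∂t is 0, so the Hessian at any point is diag(f_ss, f_tt) = diag(4(3s^2 + 6s + 2), 6(-t + 2)).
At (-2, 3): H = diag(8, -6).
The eigenvalues have opposite signs, so H is indefinite: a saddle point.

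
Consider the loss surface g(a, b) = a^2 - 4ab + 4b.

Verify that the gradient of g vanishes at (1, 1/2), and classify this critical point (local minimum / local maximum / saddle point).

∇g = (2a - 4b, -4a + 4); substituting (1, 1/2) gives ∇g = (0, 0), so (1, 1/2) is indeed a critical point.
The Hessian of g is constant: H = [[2, -4], [-4, 0]].
det(H) = 2·0 − (-4)² = -16.
Since det(H) < 0, H is indefinite and the critical point is a saddle point.

saddle point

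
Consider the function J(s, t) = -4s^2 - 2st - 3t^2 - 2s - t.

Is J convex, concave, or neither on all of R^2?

concave

J is quadratic, so its Hessian is the constant matrix H = [[-8, -2], [-2, -6]].
det(H) = 44, tr(H) = -14.
det(H) > 0 and tr(H) < 0, so H is negative definite everywhere: concave.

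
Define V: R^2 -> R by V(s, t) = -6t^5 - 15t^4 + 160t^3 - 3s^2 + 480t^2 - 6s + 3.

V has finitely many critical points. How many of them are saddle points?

2

V separates as a function of s plus a function of t, so ∇V=0 decouples.
∂V/∂s = -6(s + 1) = 0 at s ∈ {-1}; ∂V/∂t = -30t(t - 4)(t + 2)(t + 4) = 0 at t ∈ {-4, -2, 0, 4}.
The Hessian is diagonal: diag(V_ss, V_tt). Second derivatives: V_ss(-1)=-6; V_tt(-4)=1920, V_tt(-2)=-720, V_tt(0)=960, V_tt(4)=-5760.
Saddle points occur where the two diagonal entries have opposite signs: (-1, -4), (-1, 0). Count: 2.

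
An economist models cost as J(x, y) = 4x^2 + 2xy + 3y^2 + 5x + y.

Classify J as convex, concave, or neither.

J is quadratic, so its Hessian is the constant matrix H = [[8, 2], [2, 6]].
det(H) = 44, tr(H) = 14.
det(H) > 0 and tr(H) > 0, so H is positive definite everywhere: convex.

convex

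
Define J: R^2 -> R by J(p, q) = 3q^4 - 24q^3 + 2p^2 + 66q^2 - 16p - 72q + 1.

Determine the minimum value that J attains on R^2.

-58

J(p,q) separates as A(p) + B(q) + 1, so its minimum is min A + min B + 1.
A'(p) = 4p - 16 vanishes at p ∈ {4}; B'(q) = 12(q - 3)(q - 2)(q - 1) vanishes at q ∈ {1, 2, 3}.
Local minima of A (where A''>0): A(4)=-32. Local minima of B: B(1)=-27, B(3)=-27.
So the global minimum of J is A(4) + B(1) + 1 = -32 − 27 + 1 = -58, attained at (4, 1).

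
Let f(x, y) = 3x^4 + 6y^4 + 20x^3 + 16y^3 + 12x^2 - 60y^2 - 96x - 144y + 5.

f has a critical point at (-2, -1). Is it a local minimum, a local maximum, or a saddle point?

The mixed partial ∂²f/∂x∂y is 0, so the Hessian at any point is diag(f_xx, f_yy) = diag(12(3x^2 + 10x + 2), 24(3y^2 + 4y - 5)).
At (-2, -1): H = diag(-72, -144).
Both eigenvalues are negative, so H is negative definite: a local maximum.

local maximum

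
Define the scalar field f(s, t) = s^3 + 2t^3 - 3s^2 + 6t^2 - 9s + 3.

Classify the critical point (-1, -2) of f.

local maximum

The mixed partial ∂²f/∂s∂t is 0, so the Hessian at any point is diag(f_ss, f_tt) = diag(6(s - 1), 12(t + 1)).
At (-1, -2): H = diag(-12, -12).
Both eigenvalues are negative, so H is negative definite: a local maximum.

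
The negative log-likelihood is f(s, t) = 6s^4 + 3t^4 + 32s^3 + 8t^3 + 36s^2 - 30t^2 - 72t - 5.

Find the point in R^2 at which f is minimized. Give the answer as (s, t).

(-3, 2)

f(s,t) separates as P(s) + Q(t) − 5, so its minimum is min P + min Q − 5.
P'(s) = 24s(s + 1)(s + 3) vanishes at s ∈ {-3, -1, 0}; Q'(t) = 12(t - 2)(t + 1)(t + 3) vanishes at t ∈ {-3, -1, 2}.
Local minima of P (where P''>0): P(-3)=-54, P(0)=0. Local minima of Q: Q(-3)=-27, Q(2)=-152.
So the global minimum of f is P(-3) + Q(2) − 5 = -54 − 152 − 5 = -211, attained at (-3, 2).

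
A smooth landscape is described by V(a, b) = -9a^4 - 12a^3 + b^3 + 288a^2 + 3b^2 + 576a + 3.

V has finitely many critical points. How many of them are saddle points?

V separates as a function of a plus a function of b, so ∇V=0 decouples.
∂V/∂a = -36(a - 4)(a + 1)(a + 4) = 0 at a ∈ {-4, -1, 4}; ∂V/∂b = 3b(b + 2) = 0 at b ∈ {-2, 0}.
The Hessian is diagonal: diag(V_aa, V_bb). Second derivatives: V_aa(-4)=-864, V_aa(-1)=540, V_aa(4)=-1440; V_bb(-2)=-6, V_bb(0)=6.
Saddle points occur where the two diagonal entries have opposite signs: (-4, 0), (-1, -2), (4, 0). Count: 3.

3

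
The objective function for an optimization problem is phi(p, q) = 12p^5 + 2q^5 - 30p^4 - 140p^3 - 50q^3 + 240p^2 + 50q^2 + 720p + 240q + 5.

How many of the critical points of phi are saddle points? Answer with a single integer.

phi separates as a function of p plus a function of q, so ∇phi=0 decouples.
∂phi/∂p = 60(p - 3)(p - 2)(p + 1)(p + 2) = 0 at p ∈ {-2, -1, 2, 3}; ∂phi/∂q = 10(q - 3)(q - 2)(q + 1)(q + 4) = 0 at q ∈ {-4, -1, 2, 3}.
The Hessian is diagonal: diag(phi_pp, phi_qq). Second derivatives: phi_pp(-2)=-1200, phi_pp(-1)=720, phi_pp(2)=-720, phi_pp(3)=1200; phi_qq(-4)=-1260, phi_qq(-1)=360, phi_qq(2)=-180, phi_qq(3)=280.
Saddle points occur where the two diagonal entries have opposite signs: (-2, -1), (-2, 3), (-1, -4), (-1, 2), (2, -1), (2, 3), (3, -4), (3, 2). Count: 8.

8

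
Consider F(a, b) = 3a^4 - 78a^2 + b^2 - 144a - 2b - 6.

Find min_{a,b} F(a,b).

-1063

F(a,b) separates as P(a) + Q(b) − 6, so its minimum is min P + min Q − 6.
P'(a) = 12(a - 4)(a + 1)(a + 3) vanishes at a ∈ {-3, -1, 4}; Q'(b) = 2b - 2 vanishes at b ∈ {1}.
Local minima of P (where P''>0): P(-3)=-27, P(4)=-1056. Local minima of Q: Q(1)=-1.
So the global minimum of F is P(4) + Q(1) − 6 = -1056 − 1 − 6 = -1063, attained at (4, 1).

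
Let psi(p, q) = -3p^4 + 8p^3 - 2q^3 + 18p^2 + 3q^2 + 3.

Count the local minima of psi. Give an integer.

psi separates as a function of p plus a function of q, so ∇psi=0 decouples.
∂psi/∂p = -12p(p - 3)(p + 1) = 0 at p ∈ {-1, 0, 3}; ∂psi/∂q = -6q(q - 1) = 0 at q ∈ {0, 1}.
The Hessian is diagonal: diag(psi_pp, psi_qq). Second derivatives: psi_pp(-1)=-48, psi_pp(0)=36, psi_pp(3)=-144; psi_qq(0)=6, psi_qq(1)=-6.
Local minima occur where both diagonal entries positive: (0, 0). Count: 1.

1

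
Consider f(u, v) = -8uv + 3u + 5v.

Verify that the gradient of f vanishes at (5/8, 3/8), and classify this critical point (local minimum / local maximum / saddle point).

saddle point

∇f = (-8v + 3, -8u + 5); substituting (5/8, 3/8) gives ∇f = (0, 0), so (5/8, 3/8) is indeed a critical point.
The Hessian of f is constant: H = [[0, -8], [-8, 0]].
det(H) = 0·0 − (-8)² = -64.
Since det(H) < 0, H is indefinite and the critical point is a saddle point.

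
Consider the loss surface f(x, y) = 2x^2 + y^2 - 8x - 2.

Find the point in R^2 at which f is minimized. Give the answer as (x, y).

f(x,y) separates as P(x) + Q(y) − 2, so its minimum is min P + min Q − 2.
P'(x) = 4x - 8 vanishes at x ∈ {2}; Q'(y) = 2y vanishes at y ∈ {0}.
Local minima of P (where P''>0): P(2)=-8. Local minima of Q: Q(0)=0.
So the global minimum of f is P(2) + Q(0) − 2 = -8 + 0 − 2 = -10, attained at (2, 0).

(2, 0)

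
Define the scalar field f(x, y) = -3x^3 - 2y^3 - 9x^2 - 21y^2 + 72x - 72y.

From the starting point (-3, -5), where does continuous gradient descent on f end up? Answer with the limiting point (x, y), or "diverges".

f is separable, so gradient descent decouples: x follows -∂f/∂x, y follows -∂f/∂y.
∂f/∂x = -9(x - 2)(x + 4); at x=-3 this is 45, so x decreases.
∂f/∂y = -6(y + 3)(y + 4); at y=-5 this is -12, so y increases.
x converges to its nearest critical value -4 (a local min of the x-part); y converges to -4. The iterate converges to (-4, -4).

(-4, -4)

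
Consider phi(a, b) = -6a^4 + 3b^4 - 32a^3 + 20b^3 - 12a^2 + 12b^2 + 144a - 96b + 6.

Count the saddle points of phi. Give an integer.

phi separates as a function of a plus a function of b, so ∇phi=0 decouples.
∂phi/∂a = -24(a - 1)(a + 2)(a + 3) = 0 at a ∈ {-3, -2, 1}; ∂phi/∂b = 12(b - 1)(b + 2)(b + 4) = 0 at b ∈ {-4, -2, 1}.
The Hessian is diagonal: diag(phi_aa, phi_bb). Second derivatives: phi_aa(-3)=-96, phi_aa(-2)=72, phi_aa(1)=-288; phi_bb(-4)=120, phi_bb(-2)=-72, phi_bb(1)=180.
Saddle points occur where the two diagonal entries have opposite signs: (-3, -4), (-3, 1), (-2, -2), (1, -4), (1, 1). Count: 5.

5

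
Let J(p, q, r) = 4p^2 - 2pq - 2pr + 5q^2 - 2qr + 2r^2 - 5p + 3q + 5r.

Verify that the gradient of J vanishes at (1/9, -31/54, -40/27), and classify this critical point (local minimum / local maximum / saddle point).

∇J = (8p - 2q - 2r - 5, -2p + 10q - 2r + 3, -2p - 2q + 4r + 5); substituting (1/9, -31/54, -40/27) gives ∇J = (0, 0, 0), so (1/9, -31/54, -40/27) is indeed a critical point.
The Hessian is constant: H = [[8, -2, -2], [-2, 10, -2], [-2, -2, 4]].
Leading principal minors: Δ₁ = 8, Δ₂ = 76, Δ₃ = 216.
All leading minors are positive, so H is positive definite: a local minimum.

local minimum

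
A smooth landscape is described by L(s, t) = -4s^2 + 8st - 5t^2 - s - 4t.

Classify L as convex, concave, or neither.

L is quadratic, so its Hessian is the constant matrix H = [[-8, 8], [8, -10]].
det(H) = 16, tr(H) = -18.
det(H) > 0 and tr(H) < 0, so H is negative definite everywhere: concave.

concave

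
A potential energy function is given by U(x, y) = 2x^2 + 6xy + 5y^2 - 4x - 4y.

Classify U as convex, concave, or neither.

convex

U is quadratic, so its Hessian is the constant matrix H = [[4, 6], [6, 10]].
det(H) = 4, tr(H) = 14.
det(H) > 0 and tr(H) > 0, so H is positive definite everywhere: convex.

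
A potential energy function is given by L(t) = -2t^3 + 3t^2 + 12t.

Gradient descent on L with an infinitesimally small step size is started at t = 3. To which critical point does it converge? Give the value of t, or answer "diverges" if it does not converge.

diverges

L'(t) = -6(t - 2)(t + 1), so L'(3) = -24.
Gradient descent moves in the -L' direction, i.e. t is increasing.
There is no critical point above t=3, and L' keeps the same sign, so the iterate runs off to +∞.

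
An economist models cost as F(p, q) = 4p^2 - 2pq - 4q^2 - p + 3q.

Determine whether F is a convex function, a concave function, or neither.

F is quadratic, so its Hessian is the constant matrix H = [[8, -2], [-2, -8]].
det(H) = -68, tr(H) = 0.
det(H) < 0, so H is indefinite: neither convex nor concave.

neither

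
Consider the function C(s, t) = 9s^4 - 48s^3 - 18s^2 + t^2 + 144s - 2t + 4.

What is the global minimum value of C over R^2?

C(s,t) separates as P(s) + Q(t) + 4, so its minimum is min P + min Q + 4.
P'(s) = 36(s - 4)(s - 1)(s + 1) vanishes at s ∈ {-1, 1, 4}; Q'(t) = 2(t - 1) vanishes at t ∈ {1}.
Local minima of P (where P''>0): P(-1)=-105, P(4)=-480. Local minima of Q: Q(1)=-1.
So the global minimum of C is P(4) + Q(1) + 4 = -480 − 1 + 4 = -477, attained at (4, 1).

-477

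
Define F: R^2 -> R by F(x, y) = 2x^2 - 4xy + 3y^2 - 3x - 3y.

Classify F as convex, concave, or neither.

convex

F is quadratic, so its Hessian is the constant matrix H = [[4, -4], [-4, 6]].
det(H) = 8, tr(H) = 10.
det(H) > 0 and tr(H) > 0, so H is positive definite everywhere: convex.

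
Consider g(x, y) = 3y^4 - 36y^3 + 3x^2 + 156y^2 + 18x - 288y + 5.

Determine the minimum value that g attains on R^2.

-214

g(x,y) separates as P(x) + Q(y) + 5, so its minimum is min P + min Q + 5.
P'(x) = 6x + 18 vanishes at x ∈ {-3}; Q'(y) = 12(y - 4)(y - 3)(y - 2) vanishes at y ∈ {2, 3, 4}.
Local minima of P (where P''>0): P(-3)=-27. Local minima of Q: Q(2)=-192, Q(4)=-192.
So the global minimum of g is P(-3) + Q(2) + 5 = -27 − 192 + 5 = -214, attained at (-3, 2).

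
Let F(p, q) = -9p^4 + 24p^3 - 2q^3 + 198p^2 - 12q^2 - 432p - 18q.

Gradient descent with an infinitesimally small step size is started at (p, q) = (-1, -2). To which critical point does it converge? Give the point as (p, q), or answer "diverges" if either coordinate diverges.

(1, -3)

F is separable, so gradient descent decouples: p follows -∂F/∂p, q follows -∂F/∂q.
∂F/∂p = -36(p - 4)(p - 1)(p + 3); at p=-1 this is -720, so p increases.
∂F/∂q = -6(q + 1)(q + 3); at q=-2 this is 6, so q decreases.
p converges to its nearest critical value 1 (a local min of the p-part); q converges to -3. The iterate converges to (1, -3).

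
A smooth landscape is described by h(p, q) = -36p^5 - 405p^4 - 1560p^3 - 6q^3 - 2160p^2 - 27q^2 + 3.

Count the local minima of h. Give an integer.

h separates as a function of p plus a function of q, so ∇h=0 decouples.
∂h/∂p = -180p(p + 2)(p + 3)(p + 4) = 0 at p ∈ {-4, -3, -2, 0}; ∂h/∂q = -18q(q + 3) = 0 at q ∈ {-3, 0}.
The Hessian is diagonal: diag(h_pp, h_qq). Second derivatives: h_pp(-4)=1440, h_pp(-3)=-540, h_pp(-2)=720, h_pp(0)=-4320; h_qq(-3)=54, h_qq(0)=-54.
Local minima occur where both diagonal entries positive: (-4, -3), (-2, -3). Count: 2.

2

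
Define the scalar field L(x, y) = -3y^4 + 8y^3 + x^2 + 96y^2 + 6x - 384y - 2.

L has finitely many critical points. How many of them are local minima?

1

L separates as a function of x plus a function of y, so ∇L=0 decouples.
∂L/∂x = 2(x + 3) = 0 at x ∈ {-3}; ∂L/∂y = -12(y - 4)(y - 2)(y + 4) = 0 at y ∈ {-4, 2, 4}.
The Hessian is diagonal: diag(L_xx, L_yy). Second derivatives: L_xx(-3)=2; L_yy(-4)=-576, L_yy(2)=144, L_yy(4)=-192.
Local minima occur where both diagonal entries positive: (-3, 2). Count: 1.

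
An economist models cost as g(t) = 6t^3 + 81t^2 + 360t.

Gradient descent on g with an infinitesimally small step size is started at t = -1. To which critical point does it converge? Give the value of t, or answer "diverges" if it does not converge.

g'(t) = 18(t + 4)(t + 5), so g'(-1) = 216.
Gradient descent moves in the -g' direction, i.e. t is decreasing.
The nearest critical point in that direction is t = -4, where g'' = 18 > 0 (a local minimum). The iterate converges there.

-4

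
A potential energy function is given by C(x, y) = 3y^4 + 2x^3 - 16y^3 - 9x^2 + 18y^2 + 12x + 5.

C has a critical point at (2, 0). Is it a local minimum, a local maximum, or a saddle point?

local minimum

The mixed partial ∂²C/∂x∂y is 0, so the Hessian at any point is diag(C_xx, C_yy) = diag(6(2x - 3), 12(3y^2 - 8y + 3)).
At (2, 0): H = diag(6, 36).
Both eigenvalues are positive, so H is positive definite: a local minimum.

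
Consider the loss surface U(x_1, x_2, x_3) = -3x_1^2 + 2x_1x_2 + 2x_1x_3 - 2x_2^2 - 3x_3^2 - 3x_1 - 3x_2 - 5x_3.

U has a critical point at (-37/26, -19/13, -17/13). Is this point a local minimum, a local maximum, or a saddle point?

local maximum

The Hessian is constant: H = [[-6, 2, 2], [2, -4, 0], [2, 0, -6]].
Leading principal minors: Δ₁ = -6, Δ₂ = 20, Δ₃ = -104.
The minors alternate sign starting negative (−, +, −), so H is negative definite: a local maximum.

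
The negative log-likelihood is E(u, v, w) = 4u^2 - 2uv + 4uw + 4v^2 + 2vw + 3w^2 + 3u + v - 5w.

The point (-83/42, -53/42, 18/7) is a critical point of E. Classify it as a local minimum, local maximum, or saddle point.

The Hessian is constant: H = [[8, -2, 4], [-2, 8, 2], [4, 2, 6]].
Leading principal minors: Δ₁ = 8, Δ₂ = 60, Δ₃ = 168.
All leading minors are positive, so H is positive definite: a local minimum.

local minimum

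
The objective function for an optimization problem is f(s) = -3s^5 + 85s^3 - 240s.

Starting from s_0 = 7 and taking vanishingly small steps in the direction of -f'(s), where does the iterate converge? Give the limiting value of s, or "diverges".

diverges

f'(s) = -15(s - 4)(s - 1)(s + 1)(s + 4), so f'(7) = -23760.
Gradient descent moves in the -f' direction, i.e. s is increasing.
There is no critical point above s=7, and f' keeps the same sign, so the iterate runs off to +∞.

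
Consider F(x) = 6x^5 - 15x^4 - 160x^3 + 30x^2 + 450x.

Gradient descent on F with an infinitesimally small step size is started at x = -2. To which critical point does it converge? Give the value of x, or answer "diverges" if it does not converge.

F'(x) = 30(x - 5)(x - 1)(x + 1)(x + 3), so F'(-2) = -630.
Gradient descent moves in the -F' direction, i.e. x is increasing.
The nearest critical point in that direction is x = -1, where F'' = 720 > 0 (a local minimum). The iterate converges there.

-1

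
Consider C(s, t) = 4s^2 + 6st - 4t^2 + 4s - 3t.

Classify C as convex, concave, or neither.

neither

C is quadratic, so its Hessian is the constant matrix H = [[8, 6], [6, -8]].
det(H) = -100, tr(H) = 0.
det(H) < 0, so H is indefinite: neither convex nor concave.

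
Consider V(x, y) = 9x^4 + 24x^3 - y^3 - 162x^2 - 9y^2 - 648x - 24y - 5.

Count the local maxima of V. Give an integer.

V separates as a function of x plus a function of y, so ∇V=0 decouples.
∂V/∂x = 36(x - 3)(x + 2)(x + 3) = 0 at x ∈ {-3, -2, 3}; ∂V/∂y = -3(y + 2)(y + 4) = 0 at y ∈ {-4, -2}.
The Hessian is diagonal: diag(V_xx, V_yy). Second derivatives: V_xx(-3)=216, V_xx(-2)=-180, V_xx(3)=1080; V_yy(-4)=6, V_yy(-2)=-6.
Local maxima occur where both diagonal entries negative: (-2, -2). Count: 1.

1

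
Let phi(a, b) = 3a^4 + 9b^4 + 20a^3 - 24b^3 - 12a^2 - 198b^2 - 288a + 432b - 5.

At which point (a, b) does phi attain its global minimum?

(2, -3)

phi(a,b) separates as P(a) + Q(b) − 5, so its minimum is min P + min Q − 5.
P'(a) = 12(a - 2)(a + 3)(a + 4) vanishes at a ∈ {-4, -3, 2}; Q'(b) = 36(b - 4)(b - 1)(b + 3) vanishes at b ∈ {-3, 1, 4}.
Local minima of P (where P''>0): P(-4)=448, P(2)=-416. Local minima of Q: Q(-3)=-1701, Q(4)=-672.
So the global minimum of phi is P(2) + Q(-3) − 5 = -416 − 1701 − 5 = -2122, attained at (2, -3).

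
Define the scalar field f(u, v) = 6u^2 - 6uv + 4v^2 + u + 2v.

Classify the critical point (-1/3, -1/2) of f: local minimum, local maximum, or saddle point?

The Hessian of f is constant: H = [[12, -6], [-6, 8]].
det(H) = 12·8 − (-6)² = 60.
det(H) > 0 and tr(H) = 20 > 0, so H is positive definite and the point is a local minimum.

local minimum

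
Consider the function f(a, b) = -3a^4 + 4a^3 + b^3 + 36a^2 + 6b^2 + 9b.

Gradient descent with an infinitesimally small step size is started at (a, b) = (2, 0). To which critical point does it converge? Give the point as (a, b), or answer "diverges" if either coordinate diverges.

(0, -1)

f is separable, so gradient descent decouples: a follows -∂f/∂a, b follows -∂f/∂b.
∂f/∂a = -12a(a - 3)(a + 2); at a=2 this is 96, so a decreases.
∂f/∂b = 3(b + 1)(b + 3); at b=0 this is 9, so b decreases.
a converges to its nearest critical value 0 (a local min of the a-part); b converges to -1. The iterate converges to (0, -1).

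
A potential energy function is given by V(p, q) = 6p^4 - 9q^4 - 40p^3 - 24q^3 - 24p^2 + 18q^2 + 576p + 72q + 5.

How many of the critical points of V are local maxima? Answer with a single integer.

2

V separates as a function of p plus a function of q, so ∇V=0 decouples.
∂V/∂p = 24(p - 4)(p - 3)(p + 2) = 0 at p ∈ {-2, 3, 4}; ∂V/∂q = -36(q - 1)(q + 1)(q + 2) = 0 at q ∈ {-2, -1, 1}.
The Hessian is diagonal: diag(V_pp, V_qq). Second derivatives: V_pp(-2)=720, V_pp(3)=-120, V_pp(4)=144; V_qq(-2)=-108, V_qq(-1)=72, V_qq(1)=-216.
Local maxima occur where both diagonal entries negative: (3, -2), (3, 1). Count: 2.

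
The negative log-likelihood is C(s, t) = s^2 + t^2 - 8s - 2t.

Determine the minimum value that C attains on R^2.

C(s,t) separates as P(s) + Q(t), so its minimum is min P + min Q.
P'(s) = 2s - 8 vanishes at s ∈ {4}; Q'(t) = 2(t - 1) vanishes at t ∈ {1}.
Local minima of P (where P''>0): P(4)=-16. Local minima of Q: Q(1)=-1.
So the global minimum of C is P(4) + Q(1) = -16 − 1 = -17, attained at (4, 1).

-17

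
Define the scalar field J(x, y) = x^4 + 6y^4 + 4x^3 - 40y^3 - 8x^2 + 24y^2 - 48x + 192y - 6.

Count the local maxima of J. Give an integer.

1

J separates as a function of x plus a function of y, so ∇J=0 decouples.
∂J/∂x = 4(x - 2)(x + 2)(x + 3) = 0 at x ∈ {-3, -2, 2}; ∂J/∂y = 24(y - 4)(y - 2)(y + 1) = 0 at y ∈ {-1, 2, 4}.
The Hessian is diagonal: diag(J_xx, J_yy). Second derivatives: J_xx(-3)=20, J_xx(-2)=-16, J_xx(2)=80; J_yy(-1)=360, J_yy(2)=-144, J_yy(4)=240.
Local maxima occur where both diagonal entries negative: (-2, 2). Count: 1.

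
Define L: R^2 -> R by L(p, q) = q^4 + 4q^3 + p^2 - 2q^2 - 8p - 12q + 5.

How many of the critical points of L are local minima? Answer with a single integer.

2

L separates as a function of p plus a function of q, so ∇L=0 decouples.
∂L/∂p = 2(p - 4) = 0 at p ∈ {4}; ∂L/∂q = 4(q - 1)(q + 1)(q + 3) = 0 at q ∈ {-3, -1, 1}.
The Hessian is diagonal: diag(L_pp, L_qq). Second derivatives: L_pp(4)=2; L_qq(-3)=32, L_qq(-1)=-16, L_qq(1)=32.
Local minima occur where both diagonal entries positive: (4, -3), (4, 1). Count: 2.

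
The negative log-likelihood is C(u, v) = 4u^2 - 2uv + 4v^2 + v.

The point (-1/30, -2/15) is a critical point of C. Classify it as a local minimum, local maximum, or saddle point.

The Hessian of C is constant: H = [[8, -2], [-2, 8]].
det(H) = 8·8 − (-2)² = 60.
det(H) > 0 and tr(H) = 16 > 0, so H is positive definite and the point is a local minimum.

local minimum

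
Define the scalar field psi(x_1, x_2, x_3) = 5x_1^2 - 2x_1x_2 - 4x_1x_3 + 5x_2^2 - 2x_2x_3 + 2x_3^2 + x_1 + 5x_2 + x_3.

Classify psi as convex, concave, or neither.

psi is quadratic, so its Hessian is the constant matrix H = [[10, -2, -4], [-2, 10, -2], [-4, -2, 4]].
Leading principal minors: 10, 96, 152.
All positive ⇒ H ≻ 0 ⇒ convex.

convex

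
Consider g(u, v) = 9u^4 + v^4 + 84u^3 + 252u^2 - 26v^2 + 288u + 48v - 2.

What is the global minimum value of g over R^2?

-546

g(u,v) separates as P(u) + Q(v) − 2, so its minimum is min P + min Q − 2.
P'(u) = 36(u + 1)(u + 2)(u + 4) vanishes at u ∈ {-4, -2, -1}; Q'(v) = 4(v - 3)(v - 1)(v + 4) vanishes at v ∈ {-4, 1, 3}.
Local minima of P (where P''>0): P(-4)=-192, P(-1)=-111. Local minima of Q: Q(-4)=-352, Q(3)=-9.
So the global minimum of g is P(-4) + Q(-4) − 2 = -192 − 352 − 2 = -546, attained at (-4, -4).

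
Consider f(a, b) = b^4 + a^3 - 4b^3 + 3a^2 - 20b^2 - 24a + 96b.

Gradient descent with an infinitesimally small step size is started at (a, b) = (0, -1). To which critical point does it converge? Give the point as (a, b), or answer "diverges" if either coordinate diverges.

f is separable, so gradient descent decouples: a follows -∂f/∂a, b follows -∂f/∂b.
∂f/∂a = 3(a - 2)(a + 4); at a=0 this is -24, so a increases.
∂f/∂b = 4(b - 4)(b - 2)(b + 3); at b=-1 this is 120, so b decreases.
a converges to its nearest critical value 2 (a local min of the a-part); b converges to -3. The iterate converges to (2, -3).

(2, -3)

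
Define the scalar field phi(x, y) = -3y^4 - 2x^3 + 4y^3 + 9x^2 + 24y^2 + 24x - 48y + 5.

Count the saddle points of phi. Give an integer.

phi separates as a function of x plus a function of y, so ∇phi=0 decouples.
∂phi/∂x = -6(x - 4)(x + 1) = 0 at x ∈ {-1, 4}; ∂phi/∂y = -12(y - 2)(y - 1)(y + 2) = 0 at y ∈ {-2, 1, 2}.
The Hessian is diagonal: diag(phi_xx, phi_yy). Second derivatives: phi_xx(-1)=30, phi_xx(4)=-30; phi_yy(-2)=-144, phi_yy(1)=36, phi_yy(2)=-48.
Saddle points occur where the two diagonal entries have opposite signs: (-1, -2), (-1, 2), (4, 1). Count: 3.

3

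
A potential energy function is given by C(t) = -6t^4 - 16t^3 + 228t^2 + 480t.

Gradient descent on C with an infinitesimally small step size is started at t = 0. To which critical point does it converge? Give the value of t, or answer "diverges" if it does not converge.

-1

C'(t) = -24(t - 4)(t + 1)(t + 5), so C'(0) = 480.
Gradient descent moves in the -C' direction, i.e. t is decreasing.
The nearest critical point in that direction is t = -1, where C'' = 480 > 0 (a local minimum). The iterate converges there.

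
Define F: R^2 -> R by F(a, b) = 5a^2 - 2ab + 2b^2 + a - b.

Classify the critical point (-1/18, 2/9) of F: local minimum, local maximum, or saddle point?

The Hessian of F is constant: H = [[10, -2], [-2, 4]].
det(H) = 10·4 − (-2)² = 36.
det(H) > 0 and tr(H) = 14 > 0, so H is positive definite and the point is a local minimum.

local minimum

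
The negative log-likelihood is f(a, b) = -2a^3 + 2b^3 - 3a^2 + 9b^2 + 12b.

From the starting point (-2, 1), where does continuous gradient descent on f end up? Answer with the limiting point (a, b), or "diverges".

(-1, -1)

f is separable, so gradient descent decouples: a follows -∂f/∂a, b follows -∂f/∂b.
∂f/∂a = -6a(a + 1); at a=-2 this is -12, so a increases.
∂f/∂b = 6(b + 1)(b + 2); at b=1 this is 36, so b decreases.
a converges to its nearest critical value -1 (a local min of the a-part); b converges to -1. The iterate converges to (-1, -1).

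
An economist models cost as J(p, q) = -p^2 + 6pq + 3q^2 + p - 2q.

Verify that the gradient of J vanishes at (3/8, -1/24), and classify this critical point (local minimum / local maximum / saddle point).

∇J = (-2p + 6q + 1, 6p + 6q - 2); substituting (3/8, -1/24) gives ∇J = (0, 0), so (3/8, -1/24) is indeed a critical point.
The Hessian of J is constant: H = [[-2, 6], [6, 6]].
det(H) = (-2)·6 − 6² = -48.
Since det(H) < 0, H is indefinite and the critical point is a saddle point.

saddle point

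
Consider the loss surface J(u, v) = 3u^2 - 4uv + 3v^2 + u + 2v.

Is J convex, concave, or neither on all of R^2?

J is quadratic, so its Hessian is the constant matrix H = [[6, -4], [-4, 6]].
det(H) = 20, tr(H) = 12.
det(H) > 0 and tr(H) > 0, so H is positive definite everywhere: convex.

convex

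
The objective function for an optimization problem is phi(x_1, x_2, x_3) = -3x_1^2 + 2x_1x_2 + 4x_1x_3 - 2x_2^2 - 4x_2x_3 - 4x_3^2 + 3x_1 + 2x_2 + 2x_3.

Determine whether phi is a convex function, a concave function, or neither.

concave

phi is quadratic, so its Hessian is the constant matrix H = [[-6, 2, 4], [2, -4, -4], [4, -4, -8]].
Leading principal minors: -6, 20, -64.
Signs alternate −, +, − ⇒ H ≺ 0 ⇒ concave.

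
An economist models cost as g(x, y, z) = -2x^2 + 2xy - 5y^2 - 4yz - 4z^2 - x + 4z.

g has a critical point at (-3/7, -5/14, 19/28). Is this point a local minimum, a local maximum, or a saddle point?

The Hessian is constant: H = [[-4, 2, 0], [2, -10, -4], [0, -4, -8]].
Leading principal minors: Δ₁ = -4, Δ₂ = 36, Δ₃ = -224.
The minors alternate sign starting negative (−, +, −), so H is negative definite: a local maximum.

local maximum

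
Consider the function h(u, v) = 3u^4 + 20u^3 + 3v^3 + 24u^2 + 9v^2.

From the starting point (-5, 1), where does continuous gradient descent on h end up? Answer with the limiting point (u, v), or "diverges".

(-4, 0)

h is separable, so gradient descent decouples: u follows -∂h/∂u, v follows -∂h/∂v.
∂h/∂u = 12u(u + 1)(u + 4); at u=-5 this is -240, so u increases.
∂h/∂v = 9v(v + 2); at v=1 this is 27, so v decreases.
u converges to its nearest critical value -4 (a local min of the u-part); v converges to 0. The iterate converges to (-4, 0).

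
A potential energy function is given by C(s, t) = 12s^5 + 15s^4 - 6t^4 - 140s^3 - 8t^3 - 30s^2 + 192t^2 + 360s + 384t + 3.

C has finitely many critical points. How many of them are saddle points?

C separates as a function of s plus a function of t, so ∇C=0 decouples.
∂C/∂s = 60(s - 2)(s - 1)(s + 1)(s + 3) = 0 at s ∈ {-3, -1, 1, 2}; ∂C/∂t = -24(t - 4)(t + 1)(t + 4) = 0 at t ∈ {-4, -1, 4}.
The Hessian is diagonal: diag(C_ss, C_tt). Second derivatives: C_ss(-3)=-2400, C_ss(-1)=720, C_ss(1)=-480, C_ss(2)=900; C_tt(-4)=-576, C_tt(-1)=360, C_tt(4)=-960.
Saddle points occur where the two diagonal entries have opposite signs: (-3, -1), (-1, -4), (-1, 4), (1, -1), (2, -4), (2, 4). Count: 6.

6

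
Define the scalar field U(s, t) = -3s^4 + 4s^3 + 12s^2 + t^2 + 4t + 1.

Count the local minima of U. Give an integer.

1

U separates as a function of s plus a function of t, so ∇U=0 decouples.
∂U/∂s = -12s(s - 2)(s + 1) = 0 at s ∈ {-1, 0, 2}; ∂U/∂t = 2(t + 2) = 0 at t ∈ {-2}.
The Hessian is diagonal: diag(U_ss, U_tt). Second derivatives: U_ss(-1)=-36, U_ss(0)=24, U_ss(2)=-72; U_tt(-2)=2.
Local minima occur where both diagonal entries positive: (0, -2). Count: 1.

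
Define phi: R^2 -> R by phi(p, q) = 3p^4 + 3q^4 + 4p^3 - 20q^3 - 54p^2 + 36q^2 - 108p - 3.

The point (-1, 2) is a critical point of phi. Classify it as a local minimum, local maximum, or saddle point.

local maximum

The mixed partial ∂²phi/∂p∂q is 0, so the Hessian at any point is diag(phi_pp, phi_qq) = diag(12(3p^2 + 2p - 9), 12(3q^2 - 10q + 6)).
At (-1, 2): H = diag(-96, -24).
Both eigenvalues are negative, so H is negative definite: a local maximum.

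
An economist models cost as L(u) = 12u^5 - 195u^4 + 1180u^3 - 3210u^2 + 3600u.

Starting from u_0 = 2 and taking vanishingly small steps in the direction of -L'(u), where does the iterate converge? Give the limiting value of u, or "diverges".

3

L'(u) = 60(u - 5)(u - 4)(u - 3)(u - 1), so L'(2) = -360.
Gradient descent moves in the -L' direction, i.e. u is increasing.
The nearest critical point in that direction is u = 3, where L'' = 240 > 0 (a local minimum). The iterate converges there.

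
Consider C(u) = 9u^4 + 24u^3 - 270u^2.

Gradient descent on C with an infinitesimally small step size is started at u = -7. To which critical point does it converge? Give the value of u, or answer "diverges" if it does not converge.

C'(u) = 36u(u - 3)(u + 5), so C'(-7) = -5040.
Gradient descent moves in the -C' direction, i.e. u is increasing.
The nearest critical point in that direction is u = -5, where C'' = 1440 > 0 (a local minimum). The iterate converges there.

-5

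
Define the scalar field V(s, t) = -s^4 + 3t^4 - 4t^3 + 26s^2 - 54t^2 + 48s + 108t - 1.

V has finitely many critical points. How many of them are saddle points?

V separates as a function of s plus a function of t, so ∇V=0 decouples.
∂V/∂s = -4(s - 4)(s + 1)(s + 3) = 0 at s ∈ {-3, -1, 4}; ∂V/∂t = 12(t - 3)(t - 1)(t + 3) = 0 at t ∈ {-3, 1, 3}.
The Hessian is diagonal: diag(V_ss, V_tt). Second derivatives: V_ss(-3)=-56, V_ss(-1)=40, V_ss(4)=-140; V_tt(-3)=288, V_tt(1)=-96, V_tt(3)=144.
Saddle points occur where the two diagonal entries have opposite signs: (-3, -3), (-3, 3), (-1, 1), (4, -3), (4, 3). Count: 5.

5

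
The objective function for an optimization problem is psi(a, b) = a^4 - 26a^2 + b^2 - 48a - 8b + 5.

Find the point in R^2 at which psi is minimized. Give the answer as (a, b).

(4, 4)

psi(a,b) separates as P(a) + Q(b) + 5, so its minimum is min P + min Q + 5.
P'(a) = 4(a - 4)(a + 1)(a + 3) vanishes at a ∈ {-3, -1, 4}; Q'(b) = 2b - 8 vanishes at b ∈ {4}.
Local minima of P (where P''>0): P(-3)=-9, P(4)=-352. Local minima of Q: Q(4)=-16.
So the global minimum of psi is P(4) + Q(4) + 5 = -352 − 16 + 5 = -363, attained at (4, 4).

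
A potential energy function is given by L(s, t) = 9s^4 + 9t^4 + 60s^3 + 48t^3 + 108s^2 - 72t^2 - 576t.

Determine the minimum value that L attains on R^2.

-912

L(s,t) separates as P(s) + Q(t), so its minimum is min P + min Q.
P'(s) = 36s(s + 2)(s + 3) vanishes at s ∈ {-3, -2, 0}; Q'(t) = 36(t - 2)(t + 2)(t + 4) vanishes at t ∈ {-4, -2, 2}.
Local minima of P (where P''>0): P(-3)=81, P(0)=0. Local minima of Q: Q(-4)=384, Q(2)=-912.
So the global minimum of L is P(0) + Q(2) = 0 − 912 = -912, attained at (0, 2).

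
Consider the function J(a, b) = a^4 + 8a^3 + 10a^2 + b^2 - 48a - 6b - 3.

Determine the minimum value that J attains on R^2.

-41

J(a,b) separates as P(a) + Q(b) − 3, so its minimum is min P + min Q − 3.
P'(a) = 4(a - 1)(a + 3)(a + 4) vanishes at a ∈ {-4, -3, 1}; Q'(b) = 2b - 6 vanishes at b ∈ {3}.
Local minima of P (where P''>0): P(-4)=96, P(1)=-29. Local minima of Q: Q(3)=-9.
So the global minimum of J is P(1) + Q(3) − 3 = -29 − 9 − 3 = -41, attained at (1, 3).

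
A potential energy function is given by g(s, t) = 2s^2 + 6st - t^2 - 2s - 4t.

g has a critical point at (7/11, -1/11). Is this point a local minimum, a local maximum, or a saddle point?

The Hessian of g is constant: H = [[4, 6], [6, -2]].
det(H) = 4·(-2) − 6² = -44.
Since det(H) < 0, H is indefinite and the critical point is a saddle point.

saddle point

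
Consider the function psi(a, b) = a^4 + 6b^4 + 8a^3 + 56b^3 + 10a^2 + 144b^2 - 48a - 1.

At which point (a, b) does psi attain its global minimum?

psi(a,b) separates as P(a) + Q(b) − 1, so its minimum is min P + min Q − 1.
P'(a) = 4(a - 1)(a + 3)(a + 4) vanishes at a ∈ {-4, -3, 1}; Q'(b) = 24b(b + 3)(b + 4) vanishes at b ∈ {-4, -3, 0}.
Local minima of P (where P''>0): P(-4)=96, P(1)=-29. Local minima of Q: Q(-4)=256, Q(0)=0.
So the global minimum of psi is P(1) + Q(0) − 1 = -29 + 0 − 1 = -30, attained at (1, 0).

(1, 0)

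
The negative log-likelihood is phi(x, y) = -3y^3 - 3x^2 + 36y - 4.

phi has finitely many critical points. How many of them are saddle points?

1

phi separates as a function of x plus a function of y, so ∇phi=0 decouples.
∂phi/∂x = -6x = 0 at x ∈ {0}; ∂phi/∂y = -9(y - 2)(y + 2) = 0 at y ∈ {-2, 2}.
The Hessian is diagonal: diag(phi_xx, phi_yy). Second derivatives: phi_xx(0)=-6; phi_yy(-2)=36, phi_yy(2)=-36.
Saddle points occur where the two diagonal entries have opposite signs: (0, -2). Count: 1.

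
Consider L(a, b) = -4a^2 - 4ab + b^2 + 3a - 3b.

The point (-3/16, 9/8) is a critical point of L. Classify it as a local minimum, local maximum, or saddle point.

The Hessian of L is constant: H = [[-8, -4], [-4, 2]].
det(H) = (-8)·2 − (-4)² = -32.
Since det(H) < 0, H is indefinite and the critical point is a saddle point.

saddle point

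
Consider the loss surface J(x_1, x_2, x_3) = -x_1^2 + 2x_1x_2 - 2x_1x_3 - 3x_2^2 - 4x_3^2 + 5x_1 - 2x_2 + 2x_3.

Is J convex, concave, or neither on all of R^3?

J is quadratic, so its Hessian is the constant matrix H = [[-2, 2, -2], [2, -6, 0], [-2, 0, -8]].
Leading principal minors: -2, 8, -40.
Signs alternate −, +, − ⇒ H ≺ 0 ⇒ concave.

concave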